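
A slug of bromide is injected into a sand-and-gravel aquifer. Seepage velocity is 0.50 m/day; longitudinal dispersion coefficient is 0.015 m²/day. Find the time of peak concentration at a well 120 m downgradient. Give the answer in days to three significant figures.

For the 1D instantaneous-source solution, setting ∂C/∂t = 0 at fixed x gives v²t² + 2Dt − x² = 0, so t = (√(D² + v²x²) − D)/v².
√(D² + v²x²) = √(0.015² + 0.50² × 120²) = 60.00; v² = 0.25.
t = (60.00 − 0.015)/0.25 = 240 days (vs. the pure-advection estimate x/v = 240 d).

240 days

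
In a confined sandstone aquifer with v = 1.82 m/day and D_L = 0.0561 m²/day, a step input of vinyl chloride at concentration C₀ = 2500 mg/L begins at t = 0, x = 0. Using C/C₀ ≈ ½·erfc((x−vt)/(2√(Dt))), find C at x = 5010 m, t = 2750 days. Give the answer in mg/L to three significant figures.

970 mg/L

For a continuous step input, C/C₀ ≈ ½·erfc((x−vt)/(2√(Dt))).
vt = 1.82 × 2750 = 5005 m and 2√(Dt) = 2√(0.0561 × 2750) = 24.84 m.
Argument (x−vt)/(2√(Dt)) = (5010 − 5005)/24.84 = 0.2013; ½·erfc(0.2013) = 0.3879.
C = 2500 × 0.3879 = 970 mg/L.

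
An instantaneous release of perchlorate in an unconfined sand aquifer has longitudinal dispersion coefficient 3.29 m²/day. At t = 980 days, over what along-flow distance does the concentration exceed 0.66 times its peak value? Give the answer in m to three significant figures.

146 m

The plume is Gaussian with σ = √(2Dt) = √(2 × 3.29 × 980) = 80.30 m.
C/C_peak = exp(−Δx²/(2σ²)) = 0.66 ⇒ Δx = σ·√(−2 ln 0.66) = 80.30 × 0.9116 = 73.20 m.
Width = 2Δx = 146 m.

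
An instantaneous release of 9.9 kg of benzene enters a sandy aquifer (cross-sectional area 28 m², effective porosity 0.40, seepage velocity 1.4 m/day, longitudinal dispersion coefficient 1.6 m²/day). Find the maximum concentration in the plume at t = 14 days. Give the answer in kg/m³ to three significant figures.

The peak of an instantaneous 1D plume sits at x = vt; there the Gaussian factor is 1 and C_max = M/(n_e·A·√(4πDt)), where n_e·A is the pore area the mass is dissolved in.
√(4πDt) = √(4π × 1.6 × 14) = 16.78 m, so C_max = 9.9/(0.40 × 28 × 16.78) = 0.0527 kg/m³.

0.0527 kg/m³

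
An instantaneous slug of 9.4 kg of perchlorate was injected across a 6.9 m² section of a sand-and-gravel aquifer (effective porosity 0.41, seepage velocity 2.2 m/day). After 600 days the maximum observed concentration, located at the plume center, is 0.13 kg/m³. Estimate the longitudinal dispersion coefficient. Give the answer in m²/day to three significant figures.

0.0866 m²/day

At the plume center C_max = M/(n_e·A·√(4πDt)), so D = M²/(4πt·(n_e·A·C_max)²).
n_e·A·C_max = 0.41 × 6.9 × 0.13 = 0.3678 kg/m.
D = 9.4²/(4π × 600 × 0.3678²) = 0.0866 m²/day.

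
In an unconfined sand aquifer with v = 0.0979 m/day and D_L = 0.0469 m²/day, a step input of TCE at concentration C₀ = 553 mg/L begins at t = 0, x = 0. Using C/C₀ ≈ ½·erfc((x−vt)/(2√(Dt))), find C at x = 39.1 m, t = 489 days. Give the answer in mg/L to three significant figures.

For a continuous step input, C/C₀ ≈ ½·erfc((x−vt)/(2√(Dt))).
vt = 0.0979 × 489 = 47.8731 m and 2√(Dt) = 2√(0.0469 × 489) = 9.578 m.
Argument (x−vt)/(2√(Dt)) = (39.1 − 47.8731)/9.578 = -0.9160; ½·erfc(-0.9160) = 0.9024.
C = 553 × 0.9024 = 499 mg/L.

499 mg/L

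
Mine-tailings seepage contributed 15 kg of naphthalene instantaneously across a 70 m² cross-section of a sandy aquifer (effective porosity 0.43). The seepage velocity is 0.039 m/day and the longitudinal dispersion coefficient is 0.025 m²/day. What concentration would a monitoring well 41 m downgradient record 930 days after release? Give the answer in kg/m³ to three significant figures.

0.0229 kg/m³

For an instantaneous plane source, C(x,t) = M/(n_e·A·√(4πDt)) · exp(−(x−vt)²/(4Dt)), with n_e·A the pore (flow) area.
Plume center vt = 0.039 × 930 = 36.27 m, so the well at 41 m is 4.73 m downgradient of the peak.
√(4πDt) = 17.09 m, giving peak height M/(n_e·A·√(4πDt)) = 15/(0.43 × 70 × 17.09) = 0.02916 kg/m³.
(x−vt)²/(4Dt) = (4.73)²/(4 × 0.025 × 930) = 0.2406; exp(−0.2406) = 0.7862.
C = 0.02916 × 0.7862 = 0.0229 kg/m³.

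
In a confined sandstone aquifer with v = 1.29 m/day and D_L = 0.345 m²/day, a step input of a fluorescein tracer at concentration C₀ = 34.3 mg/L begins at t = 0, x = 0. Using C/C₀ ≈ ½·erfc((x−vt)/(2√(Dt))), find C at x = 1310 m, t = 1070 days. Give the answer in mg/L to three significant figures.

For a continuous step input, C/C₀ ≈ ½·erfc((x−vt)/(2√(Dt))).
vt = 1.29 × 1070 = 1380.3 m and 2√(Dt) = 2√(0.345 × 1070) = 38.43 m.
Argument (x−vt)/(2√(Dt)) = (1310 − 1380.3)/38.43 = -1.829; ½·erfc(-1.829) = 0.9952.
C = 34.3 × 0.9952 = 34.1 mg/L.

34.1 mg/L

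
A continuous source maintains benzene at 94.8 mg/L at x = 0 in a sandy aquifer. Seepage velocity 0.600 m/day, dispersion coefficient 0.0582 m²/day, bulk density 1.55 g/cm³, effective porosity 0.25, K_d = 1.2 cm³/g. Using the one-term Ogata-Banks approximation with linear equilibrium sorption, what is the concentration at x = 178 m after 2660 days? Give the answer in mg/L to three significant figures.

Retardation factor R = 1 + ρ_b·K_d/n = 1 + 1.55 × 1.2/0.25 = 8.440.
Sorption retards both mechanisms: v_R = v/R = 0.07109 m/day, D_R = D/R = 0.006896 m²/day.
v_R·t = 0.07109 × 2660 = 189.0994 m; 2√(D_R t) = 8.566 m; argument = (178 − 189.0994)/8.566 = -1.296.
C = C₀ × ½·erfc(-1.296) = 94.8 × 0.9666 = 91.6 mg/L.

91.6 mg/L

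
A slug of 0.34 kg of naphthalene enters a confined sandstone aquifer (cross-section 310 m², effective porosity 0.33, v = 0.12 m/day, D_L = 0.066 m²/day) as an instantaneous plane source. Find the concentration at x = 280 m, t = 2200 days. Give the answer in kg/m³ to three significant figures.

5.01e-05 kg/m³

For an instantaneous plane source, C(x,t) = M/(n_e·A·√(4πDt)) · exp(−(x−vt)²/(4Dt)), with n_e·A the pore (flow) area.
Plume center vt = 0.12 × 2200 = 264 m, so the well at 280 m is 16 m downgradient of the peak.
√(4πDt) = 42.72 m, giving peak height M/(n_e·A·√(4πDt)) = 0.34/(0.33 × 310 × 42.72) = 7.780e-05 kg/m³.
(x−vt)²/(4Dt) = (16)²/(4 × 0.066 × 2200) = 0.4408; exp(−0.4408) = 0.6435.
C = 7.780e-05 × 0.6435 = 5.01e-05 kg/m³.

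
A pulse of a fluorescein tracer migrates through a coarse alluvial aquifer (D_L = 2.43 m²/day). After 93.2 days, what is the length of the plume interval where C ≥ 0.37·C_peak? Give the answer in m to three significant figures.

The plume is Gaussian with σ = √(2Dt) = √(2 × 2.43 × 93.2) = 21.28 m.
C/C_peak = exp(−Δx²/(2σ²)) = 0.37 ⇒ Δx = σ·√(−2 ln 0.37) = 21.28 × 1.410 = 30.00 m.
Width = 2Δx = 60.0 m.

60.0 m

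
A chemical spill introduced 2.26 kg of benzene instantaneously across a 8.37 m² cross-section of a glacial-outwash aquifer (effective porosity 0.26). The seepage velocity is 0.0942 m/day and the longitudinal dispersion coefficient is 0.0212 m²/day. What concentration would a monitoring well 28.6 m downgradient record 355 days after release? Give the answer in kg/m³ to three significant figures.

For an instantaneous plane source, C(x,t) = M/(n_e·A·√(4πDt)) · exp(−(x−vt)²/(4Dt)), with n_e·A the pore (flow) area.
Plume center vt = 0.0942 × 355 = 33.441 m, so the well at 28.6 m is 4.841 m upgradient of the peak.
√(4πDt) = 9.725 m, giving peak height M/(n_e·A·√(4πDt)) = 2.26/(0.26 × 8.37 × 9.725) = 0.1068 kg/m³.
(x−vt)²/(4Dt) = (-4.841)²/(4 × 0.0212 × 355) = 0.7785; exp(−0.7785) = 0.4591.
C = 0.1068 × 0.4591 = 0.0490 kg/m³.

0.0490 kg/m³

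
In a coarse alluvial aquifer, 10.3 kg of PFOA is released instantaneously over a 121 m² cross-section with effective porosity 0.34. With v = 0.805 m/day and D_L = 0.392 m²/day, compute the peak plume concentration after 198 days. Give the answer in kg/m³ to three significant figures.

The peak of an instantaneous 1D plume sits at x = vt; there the Gaussian factor is 1 and C_max = M/(n_e·A·√(4πDt)), where n_e·A is the pore area the mass is dissolved in.
√(4πDt) = √(4π × 0.392 × 198) = 31.23 m, so C_max = 10.3/(0.34 × 121 × 31.23) = 0.00802 kg/m³.

0.00802 kg/m³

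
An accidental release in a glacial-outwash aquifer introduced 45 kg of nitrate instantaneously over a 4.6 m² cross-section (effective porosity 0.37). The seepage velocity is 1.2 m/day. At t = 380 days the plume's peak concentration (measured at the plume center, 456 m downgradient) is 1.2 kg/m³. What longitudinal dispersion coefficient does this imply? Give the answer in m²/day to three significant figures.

At the plume center C_max = M/(n_e·A·√(4πDt)), so D = M²/(4πt·(n_e·A·C_max)²).
n_e·A·C_max = 0.37 × 4.6 × 1.2 = 2.042 kg/m.
D = 45²/(4π × 380 × 2.042²) = 0.102 m²/day.

0.102 m²/day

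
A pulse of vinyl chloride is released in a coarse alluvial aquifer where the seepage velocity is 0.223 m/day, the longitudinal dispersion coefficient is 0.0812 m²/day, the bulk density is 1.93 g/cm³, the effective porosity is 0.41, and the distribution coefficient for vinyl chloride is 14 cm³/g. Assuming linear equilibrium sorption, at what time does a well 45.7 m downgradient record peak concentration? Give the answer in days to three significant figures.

13600 days

Retardation factor R = 1 + ρ_b·K_d/n = 1 + 1.93 × 14/0.41 = 66.90.
Sorption retards both mechanisms: v_R = v/R = 0.003333 m/day, D_R = D/R = 0.001214 m²/day.
Peak time from v_R²t² + 2D_R t − x² = 0: t = (√(D_R² + v_R²x²) − D_R)/v_R².
√(D_R² + v_R²x²) = √(0.001214² + 0.003333² × 45.7²) = 0.1523; v_R² = 1.111e-05.
t = (0.1523 − 0.001214)/1.111e-05 = 13600 days.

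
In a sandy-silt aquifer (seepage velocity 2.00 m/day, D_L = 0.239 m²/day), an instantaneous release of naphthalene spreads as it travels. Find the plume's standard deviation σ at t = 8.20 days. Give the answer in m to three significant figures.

Dispersive spreading gives a Gaussian with σ² = 2Dt; advection only shifts the center.
σ = √(2 × 0.239 × 8.20) = 1.98 m.

1.98 m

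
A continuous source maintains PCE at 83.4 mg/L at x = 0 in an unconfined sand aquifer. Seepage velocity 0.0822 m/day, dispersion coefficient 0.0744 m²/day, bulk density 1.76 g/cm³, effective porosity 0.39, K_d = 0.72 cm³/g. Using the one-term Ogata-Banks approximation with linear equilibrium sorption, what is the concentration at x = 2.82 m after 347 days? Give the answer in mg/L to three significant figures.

Retardation factor R = 1 + ρ_b·K_d/n = 1 + 1.76 × 0.72/0.39 = 4.249.
Sorption retards both mechanisms: v_R = v/R = 0.01935 m/day, D_R = D/R = 0.01751 m²/day.
v_R·t = 0.01935 × 347 = 6.71445 m; 2√(D_R t) = 4.930 m; argument = (2.82 − 6.71445)/4.930 = -0.7899.
C = C₀ × ½·erfc(-0.7899) = 83.4 × 0.8680 = 72.4 mg/L.

72.4 mg/L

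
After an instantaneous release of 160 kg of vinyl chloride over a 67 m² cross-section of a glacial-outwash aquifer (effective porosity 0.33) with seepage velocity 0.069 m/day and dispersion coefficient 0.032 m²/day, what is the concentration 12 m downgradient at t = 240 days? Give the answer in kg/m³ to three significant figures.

0.374 kg/m³

For an instantaneous plane source, C(x,t) = M/(n_e·A·√(4πDt)) · exp(−(x−vt)²/(4Dt)), with n_e·A the pore (flow) area.
Plume center vt = 0.069 × 240 = 16.56 m, so the well at 12 m is 4.56 m upgradient of the peak.
√(4πDt) = 9.824 m, giving peak height M/(n_e·A·√(4πDt)) = 160/(0.33 × 67 × 9.824) = 0.7366 kg/m³.
(x−vt)²/(4Dt) = (-4.56)²/(4 × 0.032 × 240) = 0.6769; exp(−0.6769) = 0.5082.
C = 0.7366 × 0.5082 = 0.374 kg/m³.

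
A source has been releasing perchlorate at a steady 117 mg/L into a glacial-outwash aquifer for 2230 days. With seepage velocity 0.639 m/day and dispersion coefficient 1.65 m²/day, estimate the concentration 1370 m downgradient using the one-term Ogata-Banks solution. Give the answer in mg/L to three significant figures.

For a continuous step input, C/C₀ ≈ ½·erfc((x−vt)/(2√(Dt))).
vt = 0.639 × 2230 = 1424.97 m and 2√(Dt) = 2√(1.65 × 2230) = 121.3 m.
Argument (x−vt)/(2√(Dt)) = (1370 − 1424.97)/121.3 = -0.4532; ½·erfc(-0.4532) = 0.7392.
C = 117 × 0.7392 = 86.5 mg/L.

86.5 mg/L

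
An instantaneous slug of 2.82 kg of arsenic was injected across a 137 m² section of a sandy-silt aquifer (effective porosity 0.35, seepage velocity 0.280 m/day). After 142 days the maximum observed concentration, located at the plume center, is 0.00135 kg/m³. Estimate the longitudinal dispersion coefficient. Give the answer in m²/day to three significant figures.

1.06 m²/day

At the plume center C_max = M/(n_e·A·√(4πDt)), so D = M²/(4πt·(n_e·A·C_max)²).
n_e·A·C_max = 0.35 × 137 × 0.00135 = 0.06473 kg/m.
D = 2.82²/(4π × 142 × 0.06473²) = 1.06 m²/day.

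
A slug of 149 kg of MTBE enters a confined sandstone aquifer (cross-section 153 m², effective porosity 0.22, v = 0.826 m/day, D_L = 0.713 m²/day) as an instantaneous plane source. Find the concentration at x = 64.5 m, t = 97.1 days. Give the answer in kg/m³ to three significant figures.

For an instantaneous plane source, C(x,t) = M/(n_e·A·√(4πDt)) · exp(−(x−vt)²/(4Dt)), with n_e·A the pore (flow) area.
Plume center vt = 0.826 × 97.1 = 80.2046 m, so the well at 64.5 m is 15.7046 m upgradient of the peak.
√(4πDt) = 29.50 m, giving peak height M/(n_e·A·√(4πDt)) = 149/(0.22 × 153 × 29.50) = 0.1501 kg/m³.
(x−vt)²/(4Dt) = (-15.7046)²/(4 × 0.713 × 97.1) = 0.8906; exp(−0.8906) = 0.4104.
C = 0.1501 × 0.4104 = 0.0616 kg/m³.

0.0616 kg/m³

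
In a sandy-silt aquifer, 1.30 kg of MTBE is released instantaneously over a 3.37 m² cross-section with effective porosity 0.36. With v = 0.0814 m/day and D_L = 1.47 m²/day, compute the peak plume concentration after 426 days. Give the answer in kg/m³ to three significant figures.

The peak of an instantaneous 1D plume sits at x = vt; there the Gaussian factor is 1 and C_max = M/(n_e·A·√(4πDt)), where n_e·A is the pore area the mass is dissolved in.
√(4πDt) = √(4π × 1.47 × 426) = 88.71 m, so C_max = 1.30/(0.36 × 3.37 × 88.71) = 0.0121 kg/m³.

0.0121 kg/m³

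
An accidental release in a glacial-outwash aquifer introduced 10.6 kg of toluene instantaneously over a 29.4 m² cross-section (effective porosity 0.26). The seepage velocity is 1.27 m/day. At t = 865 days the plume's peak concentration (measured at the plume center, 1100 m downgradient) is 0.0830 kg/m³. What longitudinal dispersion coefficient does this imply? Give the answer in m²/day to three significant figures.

0.0257 m²/day

At the plume center C_max = M/(n_e·A·√(4πDt)), so D = M²/(4πt·(n_e·A·C_max)²).
n_e·A·C_max = 0.26 × 29.4 × 0.0830 = 0.6345 kg/m.
D = 10.6²/(4π × 865 × 0.6345²) = 0.0257 m²/day.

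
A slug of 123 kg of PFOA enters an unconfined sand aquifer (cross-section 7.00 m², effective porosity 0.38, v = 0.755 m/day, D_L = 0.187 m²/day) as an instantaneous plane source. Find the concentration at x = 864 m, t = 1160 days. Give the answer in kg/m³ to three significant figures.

For an instantaneous plane source, C(x,t) = M/(n_e·A·√(4πDt)) · exp(−(x−vt)²/(4Dt)), with n_e·A the pore (flow) area.
Plume center vt = 0.755 × 1160 = 875.8 m, so the well at 864 m is 11.8 m upgradient of the peak.
√(4πDt) = 52.21 m, giving peak height M/(n_e·A·√(4πDt)) = 123/(0.38 × 7.00 × 52.21) = 0.8857 kg/m³.
(x−vt)²/(4Dt) = (-11.8)²/(4 × 0.187 × 1160) = 0.1605; exp(−0.1605) = 0.8517.
C = 0.8857 × 0.8517 = 0.754 kg/m³.

0.754 kg/m³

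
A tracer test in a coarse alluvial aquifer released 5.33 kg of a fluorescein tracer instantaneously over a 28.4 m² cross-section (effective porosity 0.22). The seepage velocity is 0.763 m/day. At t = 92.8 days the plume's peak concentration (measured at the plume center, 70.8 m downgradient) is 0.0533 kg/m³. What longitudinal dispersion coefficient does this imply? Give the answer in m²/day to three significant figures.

0.220 m²/day

At the plume center C_max = M/(n_e·A·√(4πDt)), so D = M²/(4πt·(n_e·A·C_max)²).
n_e·A·C_max = 0.22 × 28.4 × 0.0533 = 0.3330 kg/m.
D = 5.33²/(4π × 92.8 × 0.3330²) = 0.220 m²/day.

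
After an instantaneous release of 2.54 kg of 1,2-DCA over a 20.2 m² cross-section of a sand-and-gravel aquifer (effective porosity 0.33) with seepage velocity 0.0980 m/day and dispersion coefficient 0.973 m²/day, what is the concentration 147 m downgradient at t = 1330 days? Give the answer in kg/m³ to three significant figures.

0.00283 kg/m³

For an instantaneous plane source, C(x,t) = M/(n_e·A·√(4πDt)) · exp(−(x−vt)²/(4Dt)), with n_e·A the pore (flow) area.
Plume center vt = 0.0980 × 1330 = 130.34 m, so the well at 147 m is 16.66 m downgradient of the peak.
√(4πDt) = 127.5 m, giving peak height M/(n_e·A·√(4πDt)) = 2.54/(0.33 × 20.2 × 127.5) = 0.002989 kg/m³.
(x−vt)²/(4Dt) = (16.66)²/(4 × 0.973 × 1330) = 0.05362; exp(−0.05362) = 0.9478.
C = 0.002989 × 0.9478 = 0.00283 kg/m³.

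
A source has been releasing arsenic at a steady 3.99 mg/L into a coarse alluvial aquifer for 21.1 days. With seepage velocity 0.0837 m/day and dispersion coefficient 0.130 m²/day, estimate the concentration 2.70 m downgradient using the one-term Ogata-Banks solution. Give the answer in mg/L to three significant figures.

1.38 mg/L

For a continuous step input, C/C₀ ≈ ½·erfc((x−vt)/(2√(Dt))).
vt = 0.0837 × 21.1 = 1.76607 m and 2√(Dt) = 2√(0.130 × 21.1) = 3.312 m.
Argument (x−vt)/(2√(Dt)) = (2.70 − 1.76607)/3.312 = 0.2820; ½·erfc(0.2820) = 0.3450.
C = 3.99 × 0.3450 = 1.38 mg/L.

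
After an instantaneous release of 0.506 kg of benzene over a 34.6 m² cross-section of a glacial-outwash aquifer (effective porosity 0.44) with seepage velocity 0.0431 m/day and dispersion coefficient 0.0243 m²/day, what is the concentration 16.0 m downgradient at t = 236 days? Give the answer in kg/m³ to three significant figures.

For an instantaneous plane source, C(x,t) = M/(n_e·A·√(4πDt)) · exp(−(x−vt)²/(4Dt)), with n_e·A the pore (flow) area.
Plume center vt = 0.0431 × 236 = 10.1716 m, so the well at 16.0 m is 5.8284 m downgradient of the peak.
√(4πDt) = 8.489 m, giving peak height M/(n_e·A·√(4πDt)) = 0.506/(0.44 × 34.6 × 8.489) = 0.003915 kg/m³.
(x−vt)²/(4Dt) = (5.8284)²/(4 × 0.0243 × 236) = 1.481; exp(−1.481) = 0.2274.
C = 0.003915 × 0.2274 = 0.000890 kg/m³.

0.000890 kg/m³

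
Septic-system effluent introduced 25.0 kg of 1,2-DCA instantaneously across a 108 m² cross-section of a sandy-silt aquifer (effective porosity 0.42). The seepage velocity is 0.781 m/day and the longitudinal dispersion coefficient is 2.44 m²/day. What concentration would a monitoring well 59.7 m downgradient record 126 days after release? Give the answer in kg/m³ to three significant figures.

0.00262 kg/m³

For an instantaneous plane source, C(x,t) = M/(n_e·A·√(4πDt)) · exp(−(x−vt)²/(4Dt)), with n_e·A the pore (flow) area.
Plume center vt = 0.781 × 126 = 98.406 m, so the well at 59.7 m is 38.706 m upgradient of the peak.
√(4πDt) = 62.16 m, giving peak height M/(n_e·A·√(4πDt)) = 25.0/(0.42 × 108 × 62.16) = 0.008867 kg/m³.
(x−vt)²/(4Dt) = (-38.706)²/(4 × 2.44 × 126) = 1.218; exp(−1.218) = 0.2958.
C = 0.008867 × 0.2958 = 0.00262 kg/m³.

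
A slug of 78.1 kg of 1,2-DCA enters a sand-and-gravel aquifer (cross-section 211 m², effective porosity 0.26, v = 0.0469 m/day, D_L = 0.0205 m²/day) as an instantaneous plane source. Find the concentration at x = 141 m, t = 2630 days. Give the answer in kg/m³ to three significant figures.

0.0129 kg/m³

For an instantaneous plane source, C(x,t) = M/(n_e·A·√(4πDt)) · exp(−(x−vt)²/(4Dt)), with n_e·A the pore (flow) area.
Plume center vt = 0.0469 × 2630 = 123.347 m, so the well at 141 m is 17.653 m downgradient of the peak.
√(4πDt) = 26.03 m, giving peak height M/(n_e·A·√(4πDt)) = 78.1/(0.26 × 211 × 26.03) = 0.05469 kg/m³.
(x−vt)²/(4Dt) = (17.653)²/(4 × 0.0205 × 2630) = 1.445; exp(−1.445) = 0.2357.
C = 0.05469 × 0.2357 = 0.0129 kg/m³.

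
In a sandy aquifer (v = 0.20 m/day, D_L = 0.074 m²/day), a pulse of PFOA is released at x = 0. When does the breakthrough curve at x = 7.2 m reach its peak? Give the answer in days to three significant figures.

For the 1D instantaneous-source solution, setting ∂C/∂t = 0 at fixed x gives v²t² + 2Dt − x² = 0, so t = (√(D² + v²x²) − D)/v².
√(D² + v²x²) = √(0.074² + 0.20² × 7.2²) = 1.442; v² = 0.04.
t = (1.442 − 0.074)/0.04 = 34.2 days (vs. the pure-advection estimate x/v = 36.0 d).

34.2 days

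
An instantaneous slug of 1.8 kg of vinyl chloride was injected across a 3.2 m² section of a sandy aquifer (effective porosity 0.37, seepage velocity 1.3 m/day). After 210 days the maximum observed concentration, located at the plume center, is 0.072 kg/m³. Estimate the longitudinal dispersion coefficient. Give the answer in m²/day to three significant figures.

0.169 m²/day

At the plume center C_max = M/(n_e·A·√(4πDt)), so D = M²/(4πt·(n_e·A·C_max)²).
n_e·A·C_max = 0.37 × 3.2 × 0.072 = 0.08525 kg/m.
D = 1.8²/(4π × 210 × 0.08525²) = 0.169 m²/day.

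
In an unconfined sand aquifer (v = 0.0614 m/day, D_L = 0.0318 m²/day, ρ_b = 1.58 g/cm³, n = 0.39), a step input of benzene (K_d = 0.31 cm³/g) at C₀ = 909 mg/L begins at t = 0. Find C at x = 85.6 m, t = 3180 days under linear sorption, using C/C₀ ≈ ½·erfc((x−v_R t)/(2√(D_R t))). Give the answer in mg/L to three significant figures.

491 mg/L

Retardation factor R = 1 + ρ_b·K_d/n = 1 + 1.58 × 0.31/0.39 = 2.256.
Sorption retards both mechanisms: v_R = v/R = 0.02722 m/day, D_R = D/R = 0.01410 m²/day.
v_R·t = 0.02722 × 3180 = 86.5596 m; 2√(D_R t) = 13.39 m; argument = (85.6 − 86.5596)/13.39 = -0.07167.
C = C₀ × ½·erfc(-0.07167) = 909 × 0.5404 = 491 mg/L.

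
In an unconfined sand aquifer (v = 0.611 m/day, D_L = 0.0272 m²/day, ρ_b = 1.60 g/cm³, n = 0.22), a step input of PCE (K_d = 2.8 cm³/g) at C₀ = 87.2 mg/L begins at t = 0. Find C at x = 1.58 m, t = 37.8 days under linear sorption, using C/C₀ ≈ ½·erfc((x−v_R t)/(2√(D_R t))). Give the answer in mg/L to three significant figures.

Retardation factor R = 1 + ρ_b·K_d/n = 1 + 1.60 × 2.8/0.22 = 21.36.
Sorption retards both mechanisms: v_R = v/R = 0.02860 m/day, D_R = D/R = 0.001273 m²/day.
v_R·t = 0.02860 × 37.8 = 1.08108 m; 2√(D_R t) = 0.4387 m; argument = (1.58 − 1.08108)/0.4387 = 1.137.
C = C₀ × ½·erfc(1.137) = 87.2 × 0.05392 = 4.70 mg/L.

4.70 mg/L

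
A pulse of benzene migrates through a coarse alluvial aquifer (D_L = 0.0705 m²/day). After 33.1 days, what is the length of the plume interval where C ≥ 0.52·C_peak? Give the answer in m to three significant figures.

4.94 m

The plume is Gaussian with σ = √(2Dt) = √(2 × 0.0705 × 33.1) = 2.160 m.
C/C_peak = exp(−Δx²/(2σ²)) = 0.52 ⇒ Δx = σ·√(−2 ln 0.52) = 2.160 × 1.144 = 2.471 m.
Width = 2Δx = 4.94 m.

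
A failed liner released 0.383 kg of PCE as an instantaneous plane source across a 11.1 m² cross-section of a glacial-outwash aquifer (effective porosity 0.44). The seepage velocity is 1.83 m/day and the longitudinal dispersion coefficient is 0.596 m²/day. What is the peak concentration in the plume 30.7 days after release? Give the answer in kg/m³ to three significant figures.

0.00517 kg/m³

The peak of an instantaneous 1D plume sits at x = vt; there the Gaussian factor is 1 and C_max = M/(n_e·A·√(4πDt)), where n_e·A is the pore area the mass is dissolved in.
√(4πDt) = √(4π × 0.596 × 30.7) = 15.16 m, so C_max = 0.383/(0.44 × 11.1 × 15.16) = 0.00517 kg/m³.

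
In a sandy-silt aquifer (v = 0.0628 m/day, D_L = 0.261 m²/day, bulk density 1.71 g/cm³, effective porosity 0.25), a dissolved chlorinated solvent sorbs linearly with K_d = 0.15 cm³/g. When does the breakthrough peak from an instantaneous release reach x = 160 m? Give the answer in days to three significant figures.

5030 days

Retardation factor R = 1 + ρ_b·K_d/n = 1 + 1.71 × 0.15/0.25 = 2.026.
Sorption retards both mechanisms: v_R = v/R = 0.03100 m/day, D_R = D/R = 0.1288 m²/day.
Peak time from v_R²t² + 2D_R t − x² = 0: t = (√(D_R² + v_R²x²) − D_R)/v_R².
√(D_R² + v_R²x²) = √(0.1288² + 0.03100² × 160²) = 4.962; v_R² = 0.0009610.
t = (4.962 − 0.1288)/0.0009610 = 5030 days.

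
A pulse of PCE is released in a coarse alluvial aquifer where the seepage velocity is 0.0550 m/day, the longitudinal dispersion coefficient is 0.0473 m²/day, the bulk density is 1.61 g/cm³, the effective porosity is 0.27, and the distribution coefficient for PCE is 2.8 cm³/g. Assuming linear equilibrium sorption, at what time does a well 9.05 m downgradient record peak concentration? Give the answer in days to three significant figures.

Retardation factor R = 1 + ρ_b·K_d/n = 1 + 1.61 × 2.8/0.27 = 17.70.
Sorption retards both mechanisms: v_R = v/R = 0.003107 m/day, D_R = D/R = 0.002672 m²/day.
Peak time from v_R²t² + 2D_R t − x² = 0: t = (√(D_R² + v_R²x²) − D_R)/v_R².
√(D_R² + v_R²x²) = √(0.002672² + 0.003107² × 9.05²) = 0.02825; v_R² = 9.653e-06.
t = (0.02825 − 0.002672)/9.653e-06 = 2650 days.

2650 days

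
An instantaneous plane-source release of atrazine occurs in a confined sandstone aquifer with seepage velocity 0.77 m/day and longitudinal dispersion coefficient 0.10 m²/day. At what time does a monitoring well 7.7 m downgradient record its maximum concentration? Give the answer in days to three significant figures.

For the 1D instantaneous-source solution, setting ∂C/∂t = 0 at fixed x gives v²t² + 2Dt − x² = 0, so t = (√(D² + v²x²) − D)/v².
√(D² + v²x²) = √(0.10² + 0.77² × 7.7²) = 5.930; v² = 0.5929.
t = (5.930 − 0.10)/0.5929 = 9.83 days (vs. the pure-advection estimate x/v = 10.0 d).

9.83 days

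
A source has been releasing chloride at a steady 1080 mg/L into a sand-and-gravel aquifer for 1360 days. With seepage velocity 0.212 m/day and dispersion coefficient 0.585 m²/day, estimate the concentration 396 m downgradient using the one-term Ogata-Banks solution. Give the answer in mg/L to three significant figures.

For a continuous step input, C/C₀ ≈ ½·erfc((x−vt)/(2√(Dt))).
vt = 0.212 × 1360 = 288.32 m and 2√(Dt) = 2√(0.585 × 1360) = 56.41 m.
Argument (x−vt)/(2√(Dt)) = (396 − 288.32)/56.41 = 1.909; ½·erfc(1.909) = 0.003470.
C = 1080 × 0.003470 = 3.75 mg/L.

3.75 mg/L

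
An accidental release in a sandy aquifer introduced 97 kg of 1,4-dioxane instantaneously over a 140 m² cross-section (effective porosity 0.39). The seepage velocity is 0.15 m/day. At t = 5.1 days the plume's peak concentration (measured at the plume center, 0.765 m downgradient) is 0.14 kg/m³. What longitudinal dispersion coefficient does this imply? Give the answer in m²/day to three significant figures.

At the plume center C_max = M/(n_e·A·√(4πDt)), so D = M²/(4πt·(n_e·A·C_max)²).
n_e·A·C_max = 0.39 × 140 × 0.14 = 7.644 kg/m.
D = 97²/(4π × 5.1 × 7.644²) = 2.51 m²/day.

2.51 m²/day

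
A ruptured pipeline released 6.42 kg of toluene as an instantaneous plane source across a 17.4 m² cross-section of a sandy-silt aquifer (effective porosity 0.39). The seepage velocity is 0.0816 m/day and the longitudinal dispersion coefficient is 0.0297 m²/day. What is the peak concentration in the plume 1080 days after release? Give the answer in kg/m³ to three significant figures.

0.0471 kg/m³

The peak of an instantaneous 1D plume sits at x = vt; there the Gaussian factor is 1 and C_max = M/(n_e·A·√(4πDt)), where n_e·A is the pore area the mass is dissolved in.
√(4πDt) = √(4π × 0.0297 × 1080) = 20.08 m, so C_max = 6.42/(0.39 × 17.4 × 20.08) = 0.0471 kg/m³.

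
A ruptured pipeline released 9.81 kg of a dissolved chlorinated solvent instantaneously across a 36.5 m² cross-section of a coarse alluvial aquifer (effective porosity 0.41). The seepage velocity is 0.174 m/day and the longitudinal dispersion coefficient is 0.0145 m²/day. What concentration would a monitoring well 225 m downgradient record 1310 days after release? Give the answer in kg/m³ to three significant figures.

0.0379 kg/m³

For an instantaneous plane source, C(x,t) = M/(n_e·A·√(4πDt)) · exp(−(x−vt)²/(4Dt)), with n_e·A the pore (flow) area.
Plume center vt = 0.174 × 1310 = 227.94 m, so the well at 225 m is 2.94 m upgradient of the peak.
√(4πDt) = 15.45 m, giving peak height M/(n_e·A·√(4πDt)) = 9.81/(0.41 × 36.5 × 15.45) = 0.04243 kg/m³.
(x−vt)²/(4Dt) = (-2.94)²/(4 × 0.0145 × 1310) = 0.1138; exp(−0.1138) = 0.8924.
C = 0.04243 × 0.8924 = 0.0379 kg/m³.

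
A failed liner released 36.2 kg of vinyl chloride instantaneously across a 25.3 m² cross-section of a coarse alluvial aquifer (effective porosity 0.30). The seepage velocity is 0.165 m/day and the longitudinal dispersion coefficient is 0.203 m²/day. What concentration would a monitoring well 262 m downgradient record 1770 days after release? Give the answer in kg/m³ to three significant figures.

0.0379 kg/m³

For an instantaneous plane source, C(x,t) = M/(n_e·A·√(4πDt)) · exp(−(x−vt)²/(4Dt)), with n_e·A the pore (flow) area.
Plume center vt = 0.165 × 1770 = 292.05 m, so the well at 262 m is 30.05 m upgradient of the peak.
√(4πDt) = 67.20 m, giving peak height M/(n_e·A·√(4πDt)) = 36.2/(0.30 × 25.3 × 67.20) = 0.07097 kg/m³.
(x−vt)²/(4Dt) = (-30.05)²/(4 × 0.203 × 1770) = 0.6283; exp(−0.6283) = 0.5335.
C = 0.07097 × 0.5335 = 0.0379 kg/m³.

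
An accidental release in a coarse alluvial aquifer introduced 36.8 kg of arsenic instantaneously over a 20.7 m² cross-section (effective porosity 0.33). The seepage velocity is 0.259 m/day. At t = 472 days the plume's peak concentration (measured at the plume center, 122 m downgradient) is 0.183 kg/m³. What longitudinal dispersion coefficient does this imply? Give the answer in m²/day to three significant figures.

At the plume center C_max = M/(n_e·A·√(4πDt)), so D = M²/(4πt·(n_e·A·C_max)²).
n_e·A·C_max = 0.33 × 20.7 × 0.183 = 1.250 kg/m.
D = 36.8²/(4π × 472 × 1.250²) = 0.146 m²/day.

0.146 m²/day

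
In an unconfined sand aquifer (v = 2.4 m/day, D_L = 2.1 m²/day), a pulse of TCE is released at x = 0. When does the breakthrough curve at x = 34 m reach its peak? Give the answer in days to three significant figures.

For the 1D instantaneous-source solution, setting ∂C/∂t = 0 at fixed x gives v²t² + 2Dt − x² = 0, so t = (√(D² + v²x²) − D)/v².
√(D² + v²x²) = √(2.1² + 2.4² × 34²) = 81.63; v² = 5.76.
t = (81.63 − 2.1)/5.76 = 13.8 days (vs. the pure-advection estimate x/v = 14.2 d).

13.8 days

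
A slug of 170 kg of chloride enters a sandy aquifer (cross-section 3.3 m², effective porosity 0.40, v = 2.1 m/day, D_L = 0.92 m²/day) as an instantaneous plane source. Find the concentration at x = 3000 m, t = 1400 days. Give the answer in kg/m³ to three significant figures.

0.503 kg/m³

For an instantaneous plane source, C(x,t) = M/(n_e·A·√(4πDt)) · exp(−(x−vt)²/(4Dt)), with n_e·A the pore (flow) area.
Plume center vt = 2.1 × 1400 = 2940 m, so the well at 3000 m is 60 m downgradient of the peak.
√(4πDt) = 127.2 m, giving peak height M/(n_e·A·√(4πDt)) = 170/(0.40 × 3.3 × 127.2) = 1.012 kg/m³.
(x−vt)²/(4Dt) = (60)²/(4 × 0.92 × 1400) = 0.6988; exp(−0.6988) = 0.4972.
C = 1.012 × 0.4972 = 0.503 kg/m³.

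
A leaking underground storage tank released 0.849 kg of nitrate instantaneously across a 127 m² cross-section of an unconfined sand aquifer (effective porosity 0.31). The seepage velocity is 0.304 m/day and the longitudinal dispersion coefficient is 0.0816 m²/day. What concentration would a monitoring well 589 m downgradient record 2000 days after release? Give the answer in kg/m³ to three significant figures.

For an instantaneous plane source, C(x,t) = M/(n_e·A·√(4πDt)) · exp(−(x−vt)²/(4Dt)), with n_e·A the pore (flow) area.
Plume center vt = 0.304 × 2000 = 608 m, so the well at 589 m is 19 m upgradient of the peak.
√(4πDt) = 45.29 m, giving peak height M/(n_e·A·√(4πDt)) = 0.849/(0.31 × 127 × 45.29) = 0.0004761 kg/m³.
(x−vt)²/(4Dt) = (-19)²/(4 × 0.0816 × 2000) = 0.5530; exp(−0.5530) = 0.5752.
C = 0.0004761 × 0.5752 = 0.000274 kg/m³.

0.000274 kg/m³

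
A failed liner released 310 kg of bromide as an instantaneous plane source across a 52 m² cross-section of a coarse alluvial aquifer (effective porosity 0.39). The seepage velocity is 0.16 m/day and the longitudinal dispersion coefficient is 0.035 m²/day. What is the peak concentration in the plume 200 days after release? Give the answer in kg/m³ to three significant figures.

The peak of an instantaneous 1D plume sits at x = vt; there the Gaussian factor is 1 and C_max = M/(n_e·A·√(4πDt)), where n_e·A is the pore area the mass is dissolved in.
√(4πDt) = √(4π × 0.035 × 200) = 9.379 m, so C_max = 310/(0.39 × 52 × 9.379) = 1.63 kg/m³.

1.63 kg/m³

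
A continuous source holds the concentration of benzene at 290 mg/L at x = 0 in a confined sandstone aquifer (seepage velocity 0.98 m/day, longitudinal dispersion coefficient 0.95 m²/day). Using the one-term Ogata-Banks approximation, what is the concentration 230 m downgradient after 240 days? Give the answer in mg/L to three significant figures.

173 mg/L

For a continuous step input, C/C₀ ≈ ½·erfc((x−vt)/(2√(Dt))).
vt = 0.98 × 240 = 235.2 m and 2√(Dt) = 2√(0.95 × 240) = 30.20 m.
Argument (x−vt)/(2√(Dt)) = (230 − 235.2)/30.20 = -0.1722; ½·erfc(-0.1722) = 0.5962.
C = 290 × 0.5962 = 173 mg/L.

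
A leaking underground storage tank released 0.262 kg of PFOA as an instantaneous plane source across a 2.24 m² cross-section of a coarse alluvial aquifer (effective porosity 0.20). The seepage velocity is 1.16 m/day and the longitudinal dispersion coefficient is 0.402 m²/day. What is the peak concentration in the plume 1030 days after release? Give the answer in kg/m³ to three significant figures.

The peak of an instantaneous 1D plume sits at x = vt; there the Gaussian factor is 1 and C_max = M/(n_e·A·√(4πDt)), where n_e·A is the pore area the mass is dissolved in.
√(4πDt) = √(4π × 0.402 × 1030) = 72.13 m, so C_max = 0.262/(0.20 × 2.24 × 72.13) = 0.00811 kg/m³.

0.00811 kg/m³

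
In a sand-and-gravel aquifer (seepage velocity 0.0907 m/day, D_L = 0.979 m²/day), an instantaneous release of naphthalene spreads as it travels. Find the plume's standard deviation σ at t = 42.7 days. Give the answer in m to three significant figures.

9.14 m

Dispersive spreading gives a Gaussian with σ² = 2Dt; advection only shifts the center.
σ = √(2 × 0.979 × 42.7) = 9.14 m.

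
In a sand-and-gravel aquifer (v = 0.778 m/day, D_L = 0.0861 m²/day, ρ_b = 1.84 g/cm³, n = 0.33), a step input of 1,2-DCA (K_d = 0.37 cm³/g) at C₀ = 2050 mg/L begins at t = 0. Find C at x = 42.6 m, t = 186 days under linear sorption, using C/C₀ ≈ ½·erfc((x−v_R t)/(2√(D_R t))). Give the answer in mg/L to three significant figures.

Retardation factor R = 1 + ρ_b·K_d/n = 1 + 1.84 × 0.37/0.33 = 3.063.
Sorption retards both mechanisms: v_R = v/R = 0.2540 m/day, D_R = D/R = 0.02811 m²/day.
v_R·t = 0.2540 × 186 = 47.244 m; 2√(D_R t) = 4.573 m; argument = (42.6 − 47.244)/4.573 = -1.016.
C = C₀ × ½·erfc(-1.016) = 2050 × 0.9246 = 1900 mg/L.

1900 mg/L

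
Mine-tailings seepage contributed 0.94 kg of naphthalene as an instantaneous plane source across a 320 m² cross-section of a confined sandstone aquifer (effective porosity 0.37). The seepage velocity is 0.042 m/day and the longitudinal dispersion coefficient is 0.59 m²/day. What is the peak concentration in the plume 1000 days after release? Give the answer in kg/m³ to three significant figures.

The peak of an instantaneous 1D plume sits at x = vt; there the Gaussian factor is 1 and C_max = M/(n_e·A·√(4πDt)), where n_e·A is the pore area the mass is dissolved in.
√(4πDt) = √(4π × 0.59 × 1000) = 86.11 m, so C_max = 0.94/(0.37 × 320 × 86.11) = 9.22e-05 kg/m³.

9.22e-05 kg/m³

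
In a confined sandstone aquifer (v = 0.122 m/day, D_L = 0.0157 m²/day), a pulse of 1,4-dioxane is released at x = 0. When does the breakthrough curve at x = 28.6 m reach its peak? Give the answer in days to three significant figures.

For the 1D instantaneous-source solution, setting ∂C/∂t = 0 at fixed x gives v²t² + 2Dt − x² = 0, so t = (√(D² + v²x²) − D)/v².
√(D² + v²x²) = √(0.0157² + 0.122² × 28.6²) = 3.489; v² = 0.014884.
t = (3.489 − 0.0157)/0.014884 = 233 days (vs. the pure-advection estimate x/v = 234 d).

233 days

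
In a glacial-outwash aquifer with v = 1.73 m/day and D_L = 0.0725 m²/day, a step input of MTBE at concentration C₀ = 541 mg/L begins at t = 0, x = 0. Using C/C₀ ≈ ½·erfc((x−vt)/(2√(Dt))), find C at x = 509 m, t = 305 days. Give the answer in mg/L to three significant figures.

For a continuous step input, C/C₀ ≈ ½·erfc((x−vt)/(2√(Dt))).
vt = 1.73 × 305 = 527.65 m and 2√(Dt) = 2√(0.0725 × 305) = 9.405 m.
Argument (x−vt)/(2√(Dt)) = (509 − 527.65)/9.405 = -1.983; ½·erfc(-1.983) = 0.9975.
C = 541 × 0.9975 = 540 mg/L.

540 mg/L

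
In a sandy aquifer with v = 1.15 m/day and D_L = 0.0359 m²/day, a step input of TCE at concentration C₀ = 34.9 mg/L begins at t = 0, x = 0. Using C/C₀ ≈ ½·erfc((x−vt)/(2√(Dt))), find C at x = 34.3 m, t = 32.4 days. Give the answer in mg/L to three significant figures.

34.0 mg/L

For a continuous step input, C/C₀ ≈ ½·erfc((x−vt)/(2√(Dt))).
vt = 1.15 × 32.4 = 37.26 m and 2√(Dt) = 2√(0.0359 × 32.4) = 2.157 m.
Argument (x−vt)/(2√(Dt)) = (34.3 − 37.26)/2.157 = -1.372; ½·erfc(-1.372) = 0.9738.
C = 34.9 × 0.9738 = 34.0 mg/L.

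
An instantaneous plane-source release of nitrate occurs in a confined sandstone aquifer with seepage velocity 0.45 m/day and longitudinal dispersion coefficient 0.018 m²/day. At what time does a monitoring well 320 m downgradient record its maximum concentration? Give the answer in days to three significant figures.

711 days

For the 1D instantaneous-source solution, setting ∂C/∂t = 0 at fixed x gives v²t² + 2Dt − x² = 0, so t = (√(D² + v²x²) − D)/v².
√(D² + v²x²) = √(0.018² + 0.45² × 320²) = 144.0; v² = 0.2025.
t = (144.0 − 0.018)/0.2025 = 711 days (vs. the pure-advection estimate x/v = 711 d).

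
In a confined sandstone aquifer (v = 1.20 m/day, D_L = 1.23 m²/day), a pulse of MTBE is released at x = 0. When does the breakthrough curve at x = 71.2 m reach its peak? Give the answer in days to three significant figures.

For the 1D instantaneous-source solution, setting ∂C/∂t = 0 at fixed x gives v²t² + 2Dt − x² = 0, so t = (√(D² + v²x²) − D)/v².
√(D² + v²x²) = √(1.23² + 1.20² × 71.2²) = 85.45; v² = 1.44.
t = (85.45 − 1.23)/1.44 = 58.5 days (vs. the pure-advection estimate x/v = 59.3 d).

58.5 days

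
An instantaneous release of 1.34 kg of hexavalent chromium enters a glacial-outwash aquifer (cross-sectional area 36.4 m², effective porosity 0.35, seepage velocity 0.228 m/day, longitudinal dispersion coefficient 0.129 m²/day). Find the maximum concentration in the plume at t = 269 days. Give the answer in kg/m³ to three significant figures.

The peak of an instantaneous 1D plume sits at x = vt; there the Gaussian factor is 1 and C_max = M/(n_e·A·√(4πDt)), where n_e·A is the pore area the mass is dissolved in.
√(4πDt) = √(4π × 0.129 × 269) = 20.88 m, so C_max = 1.34/(0.35 × 36.4 × 20.88) = 0.00504 kg/m³.

0.00504 kg/m³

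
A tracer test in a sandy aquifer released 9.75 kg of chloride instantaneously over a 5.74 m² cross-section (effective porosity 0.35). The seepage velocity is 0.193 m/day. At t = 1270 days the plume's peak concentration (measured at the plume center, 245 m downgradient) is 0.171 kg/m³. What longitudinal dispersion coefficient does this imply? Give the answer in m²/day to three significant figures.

At the plume center C_max = M/(n_e·A·√(4πDt)), so D = M²/(4πt·(n_e·A·C_max)²).
n_e·A·C_max = 0.35 × 5.74 × 0.171 = 0.3435 kg/m.
D = 9.75²/(4π × 1270 × 0.3435²) = 0.0505 m²/day.

0.0505 m²/day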